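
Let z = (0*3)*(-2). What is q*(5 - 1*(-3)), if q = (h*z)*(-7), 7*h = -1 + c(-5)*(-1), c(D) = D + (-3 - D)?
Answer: 0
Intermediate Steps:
z = 0 (z = 0*(-2) = 0)
c(D) = -3
h = 2/7 (h = (-1 - 3*(-1))/7 = (-1 + 3)/7 = (1/7)*2 = 2/7 ≈ 0.28571)
q = 0 (q = ((2/7)*0)*(-7) = 0*(-7) = 0)
q*(5 - 1*(-3)) = 0*(5 - 1*(-3)) = 0*(5 + 3) = 0*8 = 0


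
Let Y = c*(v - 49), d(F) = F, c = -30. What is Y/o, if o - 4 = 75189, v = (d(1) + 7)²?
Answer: -450/75193 ≈ -0.0059846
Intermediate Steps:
v = 64 (v = (1 + 7)² = 8² = 64)
o = 75193 (o = 4 + 75189 = 75193)
Y = -450 (Y = -30*(64 - 49) = -30*15 = -450)
Y/o = -450/75193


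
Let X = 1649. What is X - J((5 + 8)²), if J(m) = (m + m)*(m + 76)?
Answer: -81161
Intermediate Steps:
J(m) = 2*m*(76 + m) (J(m) = (2*m)*(76 + m) = 2*m*(76 + m))
X - J((5 + 8)²) = 1649 - 2*(5 + 8)²*(76 + (5 + 8)²) = 1649 - 2*13²*(76 + 13²) = 1649 - 2*169*(76 + 169) = 1649 - 2*169*245 = 1649 - 1*82810 = 1649 - 82810 = -81161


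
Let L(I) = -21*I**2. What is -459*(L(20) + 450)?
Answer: 3649050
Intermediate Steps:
-459*(L(20) + 450) = -459*(-21*20**2 + 450) = -459*(-21*400 + 450) = -459*(-8400 + 450) = -459*(-7950) = 3649050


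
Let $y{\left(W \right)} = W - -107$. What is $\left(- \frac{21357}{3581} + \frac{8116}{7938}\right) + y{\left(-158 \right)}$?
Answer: $- \frac{795096674}{14212989} \approx -55.942$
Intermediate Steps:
$y{\left(W \right)} = 107 + W$ ($y{\left(W \right)} = W + 107 = 107 + W$)
$\left(- \frac{21357}{3581} + \frac{8116}{7938}\right) + y{\left(-158 \right)} = \left(- \frac{21357}{3581} + \frac{8116}{7938}\right) + \left(107 - 158\right) = \left(\left(-21357\right) \frac{1}{3581} + 8116 \cdot \frac{1}{7938}\right) - 51 = \left(- \frac{21357}{3581} + \frac{4058}{3969}\right) - 51 = - \frac{70234235}{14212989} - 51 = - \frac{795096674}{14212989}$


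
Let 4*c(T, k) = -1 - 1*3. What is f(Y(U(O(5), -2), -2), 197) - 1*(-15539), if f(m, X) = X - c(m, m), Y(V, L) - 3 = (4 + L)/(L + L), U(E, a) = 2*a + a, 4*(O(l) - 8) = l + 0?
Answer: 15737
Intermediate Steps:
O(l) = 8 + l/4 (O(l) = 8 + (l + 0)/4 = 8 + l/4)
c(T, k) = -1 (c(T, k) = (-1 - 1*3)/4 = (-1 - 3)/4 = (1/4)*(-4) = -1)
U(E, a) = 3*a
Y(V, L) = 3 + (4 + L)/(2*L) (Y(V, L) = 3 + (4 + L)/(L + L) = 3 + (4 + L)/((2*L)) = 3 + (4 + L)*(1/(2*L)) = 3 + (4 + L)/(2*L))
f(m, X) = 1 + X (f(m, X) = X - 1*(-1) = X + 1 = 1 + X)
f(Y(U(O(5), -2), -2), 197) - 1*(-15539) = (1 + 197) - 1*(-15539) = 198 + 15539 = 15737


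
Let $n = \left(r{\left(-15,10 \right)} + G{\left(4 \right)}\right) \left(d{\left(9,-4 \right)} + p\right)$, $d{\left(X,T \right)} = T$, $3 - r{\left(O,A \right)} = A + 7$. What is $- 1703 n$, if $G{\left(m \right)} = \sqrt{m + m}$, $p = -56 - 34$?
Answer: $-2241148 + 320164 \sqrt{2} \approx -1.7884 \cdot 10^{6}$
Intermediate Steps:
$r{\left(O,A \right)} = -4 - A$ ($r{\left(O,A \right)} = 3 - \left(A + 7\right) = 3 - \left(7 + A\right) = -4 - A$)
$p = -90$ ($p = -56 - 34 = -90$)
$G{\left(m \right)} = \sqrt{2} \sqrt{m}$ ($G{\left(m \right)} = \sqrt{2 m} = \sqrt{2} \sqrt{m}$)
$n = 1316 - 188 \sqrt{2}$ ($n = \left(\left(-4 - 10\right) + \sqrt{2} \sqrt{4}\right) \left(-4 - 90\right) = \left(\left(-4 - 10\right) + \sqrt{2} \cdot 2\right) \left(-94\right) = \left(-14 + 2 \sqrt{2}\right) \left(-94\right) = 1316 - 188 \sqrt{2} \approx 1050.1$)
$- 1703 n = - 1703 \left(1316 - 188 \sqrt{2}\right) = -2241148 + 320164 \sqrt{2}$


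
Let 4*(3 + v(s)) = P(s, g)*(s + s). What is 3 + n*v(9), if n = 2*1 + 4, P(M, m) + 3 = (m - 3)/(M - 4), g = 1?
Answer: -534/5 ≈ -106.80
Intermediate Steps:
P(M, m) = -3 + (-3 + m)/(-4 + M) (P(M, m) = -3 + (m - 3)/(M - 4) = -3 + (-3 + m)/(-4 + M))
v(s) = -3 + s*(10 - 3*s)/(2*(-4 + s)) (v(s) = -3 + (((9 + 1 - 3*s)/(-4 + s))*(s + s))/4 = -3 + (((10 - 3*s)/(-4 + s))*(2*s))/4 = -3 + (2*s*(10 - 3*s)/(-4 + s))/4 = -3 + s*(10 - 3*s)/(2*(-4 + s)))
n = 6 (n = 2 + 4 = 6)
3 + n*v(9) = 3 + 6*((24 - 3*9**2 + 4*9)/(2*(-4 + 9))) = 3 + 6*((1/2)*(24 - 3*81 + 36)/5) = 3 + 6*((1/2)*(1/5)*(24 - 243 + 36)) = 3 + 6*((1/2)*(1/5)*(-183)) = 3 + 6*(-183/10) = 3 - 549/5 = -534/5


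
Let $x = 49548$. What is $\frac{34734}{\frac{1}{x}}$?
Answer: $1721000232$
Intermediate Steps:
$\frac{34734}{\frac{1}{x}} = \frac{34734}{\frac{1}{49548}} = 34734 \frac{1}{\frac{1}{49548}} = 34734 \cdot 49548 = 1721000232$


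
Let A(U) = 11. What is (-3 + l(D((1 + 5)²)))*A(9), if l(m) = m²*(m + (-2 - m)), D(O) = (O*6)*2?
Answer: -4105761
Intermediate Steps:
D(O) = 12*O (D(O) = (6*O)*2 = 12*O)
l(m) = -2*m² (l(m) = m²*(-2) = -2*m²)
(-3 + l(D((1 + 5)²)))*A(9) = (-3 - 2*144*(1 + 5)⁴)*11 = (-3 - 2*(12*6²)²)*11 = (-3 - 2*(12*36)²)*11 = (-3 - 2*432²)*11 = (-3 - 2*186624)*11 = (-3 - 373248)*11 = -373251*11 = -4105761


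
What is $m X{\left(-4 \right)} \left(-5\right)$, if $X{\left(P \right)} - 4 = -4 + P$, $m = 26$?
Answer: $520$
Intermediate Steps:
$X{\left(P \right)} = P$ ($X{\left(P \right)} = 4 + \left(-4 + P\right) = P$)
$m X{\left(-4 \right)} \left(-5\right) = 26 \left(-4\right) \left(-5\right) = \left(-104\right) \left(-5\right) = 520$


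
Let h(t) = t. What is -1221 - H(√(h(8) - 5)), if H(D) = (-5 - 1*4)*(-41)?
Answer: -1590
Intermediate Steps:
H(D) = 369 (H(D) = (-5 - 4)*(-41) = -9*(-41) = 369)
-1221 - H(√(h(8) - 5)) = -1221 - 1*369 = -1221 - 369 = -1590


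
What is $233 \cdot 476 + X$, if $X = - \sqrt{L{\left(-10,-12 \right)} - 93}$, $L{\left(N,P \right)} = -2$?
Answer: $110908 - i \sqrt{95} \approx 1.1091 \cdot 10^{5} - 9.7468 i$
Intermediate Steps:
$X = - i \sqrt{95}$ ($X = - \sqrt{-2 - 93} = - \sqrt{-95} = - i \sqrt{95} \approx - 9.7468 i$)
$233 \cdot 476 + X = 233 \cdot 476 - i \sqrt{95} = 110908 - i \sqrt{95}$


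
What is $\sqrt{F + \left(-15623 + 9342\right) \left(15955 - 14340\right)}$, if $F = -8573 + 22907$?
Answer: $i \sqrt{10129481} \approx 3182.7 i$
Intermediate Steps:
$F = 14334$
$\sqrt{F + \left(-15623 + 9342\right) \left(15955 - 14340\right)} = \sqrt{14334 + \left(-15623 + 9342\right) \left(15955 - 14340\right)} = \sqrt{14334 - 10143815} = \sqrt{-10129481} = i \sqrt{10129481}$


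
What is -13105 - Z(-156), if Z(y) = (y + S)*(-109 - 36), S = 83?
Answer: -23690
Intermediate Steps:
Z(y) = -12035 - 145*y (Z(y) = (y + 83)*(-109 - 36) = (83 + y)*(-145) = -12035 - 145*y)
-13105 - Z(-156) = -13105 - (-12035 - 145*(-156)) = -13105 - (-12035 + 22620) = -13105 - 1*10585 = -13105 - 10585 = -23690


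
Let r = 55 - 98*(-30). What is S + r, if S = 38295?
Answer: 41290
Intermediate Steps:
r = 2995 (r = 55 + 2940 = 2995)
S + r = 38295 + 2995 = 41290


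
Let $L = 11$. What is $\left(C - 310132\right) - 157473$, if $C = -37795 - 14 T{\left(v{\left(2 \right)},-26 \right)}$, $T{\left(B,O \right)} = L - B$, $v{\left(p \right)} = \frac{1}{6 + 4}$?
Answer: $- \frac{2527763}{5} \approx -5.0555 \cdot 10^{5}$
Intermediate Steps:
$v{\left(p \right)} = \frac{1}{10}$
$T{\left(B,O \right)} = 11 - B$
$C = - \frac{189738}{5}$ ($C = -37795 - 14 \left(11 - \frac{1}{10}\right) = -37795 - \frac{763}{5} = - \frac{189738}{5} \approx -37948.0$)
$\left(C - 310132\right) - 157473 = \left(- \frac{189738}{5} - 310132\right) - 157473 = - \frac{1740398}{5} - 157473 = - \frac{2527763}{5}$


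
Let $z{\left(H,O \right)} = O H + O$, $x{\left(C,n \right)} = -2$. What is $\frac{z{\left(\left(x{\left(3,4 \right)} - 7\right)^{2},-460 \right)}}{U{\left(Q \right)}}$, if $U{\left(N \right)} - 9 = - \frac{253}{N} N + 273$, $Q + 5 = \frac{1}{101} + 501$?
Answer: $- \frac{37720}{29} \approx -1300.7$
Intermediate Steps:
$z{\left(H,O \right)} = O + H O$ ($z{\left(H,O \right)} = H O + O = O + H O$)
$Q = \frac{50097}{101}$ ($Q = -5 + \left(\frac{1}{101} + 501\right) = -5 + \frac{50602}{101} = \frac{50097}{101} \approx 496.01$)
$U{\left(N \right)} = 29$ ($U{\left(N \right)} = 9 + \left(- \frac{253}{N} N + 273\right) = 9 + \left(-253 + 273\right) = 9 + 20 = 29$)
$\frac{z{\left(\left(x{\left(3,4 \right)} - 7\right)^{2},-460 \right)}}{U{\left(Q \right)}} = \frac{\left(-460\right) \left(1 + \left(-2 - 7\right)^{2}\right)}{29} = - 460 \left(1 + \left(-9\right)^{2}\right) \frac{1}{29} = - 460 \left(1 + 81\right) \frac{1}{29} = \left(-460\right) 82 \cdot \frac{1}{29} = \left(-37720\right) \frac{1}{29} = - \frac{37720}{29}$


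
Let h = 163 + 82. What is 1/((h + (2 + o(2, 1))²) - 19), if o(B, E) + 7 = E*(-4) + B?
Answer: 1/275 ≈ 0.0036364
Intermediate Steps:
o(B, E) = -7 + B - 4*E (o(B, E) = -7 + (E*(-4) + B) = -7 + (-4*E + B) = -7 + (B - 4*E) = -7 + B - 4*E)
h = 245
1/((h + (2 + o(2, 1))²) - 19) = 1/((245 + (2 + (-7 + 2 - 4*1))²) - 19) = 1/((245 + (2 + (-7 + 2 - 4))²) - 19) = 1/((245 + (2 - 9)²) - 19) = 1/((245 + (-7)²) - 19) = 1/((245 + 49) - 19) = 1/(294 - 19) = 1/275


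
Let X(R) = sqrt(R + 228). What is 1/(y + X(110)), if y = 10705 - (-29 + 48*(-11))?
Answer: 5631/63416153 - 13*sqrt(2)/126832306 ≈ 8.8649e-5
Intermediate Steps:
y = 11262 (y = 10705 - (-29 - 528) = 10705 - 1*(-557) = 10705 + 557 = 11262)
X(R) = sqrt(228 + R)
1/(y + X(110)) = 1/(11262 + sqrt(228 + 110)) = 1/(11262 + sqrt(338)) = 1/(11262 + 13*sqrt(2))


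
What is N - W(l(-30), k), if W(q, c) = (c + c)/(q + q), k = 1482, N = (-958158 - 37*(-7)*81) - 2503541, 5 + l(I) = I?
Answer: -120423718/35 ≈ -3.4407e+6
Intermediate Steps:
l(I) = -5 + I
N = -3440720 (N = (-958158 - (-259)*81) - 2503541 = (-958158 - 1*(-20979)) - 2503541 = (-958158 + 20979) - 2503541 = -937179 - 2503541 = -3440720)
W(q, c) = c/q (W(q, c) = (2*c)/((2*q)) = (2*c)*(1/(2*q)) = c/q)
N - W(l(-30), k) = -3440720 - 1482/(-5 - 30) = -3440720 - 1482/(-35) = -3440720 - 1482*(-1)/35 = -3440720 - 1*(-1482/35) = -3440720 + 1482/35 = -120423718/35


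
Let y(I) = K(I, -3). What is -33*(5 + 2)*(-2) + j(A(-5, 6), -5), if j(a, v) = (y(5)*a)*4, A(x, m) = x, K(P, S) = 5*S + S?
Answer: 822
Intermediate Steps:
K(P, S) = 6*S
y(I) = -18 (y(I) = 6*(-3) = -18)
j(a, v) = -72*a (j(a, v) = -18*a*4 = -72*a)
-33*(5 + 2)*(-2) + j(A(-5, 6), -5) = -33*(5 + 2)*(-2) - 72*(-5) = -231*(-2) + 360 = -33*(-14) + 360 = 462 + 360 = 822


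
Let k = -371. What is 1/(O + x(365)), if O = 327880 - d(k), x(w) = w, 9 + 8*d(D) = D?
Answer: 2/656585 ≈ 3.0461e-6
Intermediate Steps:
d(D) = -9/8 + D/8
O = 655855/2 (O = 327880 - (-9/8 + (⅛)*(-371)) = 327880 - (-9/8 - 371/8) = 327880 - 1*(-95/2) = 327880 + 95/2 = 655855/2 ≈ 3.2793e+5)
1/(O + x(365)) = 1/(655855/2 + 365) = 1/(656585/2) = 2/656585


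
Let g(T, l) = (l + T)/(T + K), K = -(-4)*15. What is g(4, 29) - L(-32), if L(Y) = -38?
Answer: 2465/64 ≈ 38.516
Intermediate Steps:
K = 60 (K = -4*(-15) = 60)
g(T, l) = (T + l)/(60 + T) (g(T, l) = (l + T)/(T + 60) = (T + l)/(60 + T))
g(4, 29) - L(-32) = (4 + 29)/(60 + 4) - 1*(-38) = 33/64 + 38 = 2465/64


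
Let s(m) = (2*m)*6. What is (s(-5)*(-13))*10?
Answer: 7800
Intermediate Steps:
s(m) = 12*m
(s(-5)*(-13))*10 = ((12*(-5))*(-13))*10 = -60*(-13)*10 = 780*10 = 7800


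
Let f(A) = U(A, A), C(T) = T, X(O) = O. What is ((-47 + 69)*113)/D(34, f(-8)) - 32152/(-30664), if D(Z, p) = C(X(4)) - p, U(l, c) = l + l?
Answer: 4804609/38330 ≈ 125.35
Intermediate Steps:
U(l, c) = 2*l
f(A) = 2*A
D(Z, p) = 4 - p
((-47 + 69)*113)/D(34, f(-8)) - 32152/(-30664) = ((-47 + 69)*113)/(4 - 2*(-8)) - 32152/(-30664) = (22*113)/(4 - 1*(-16)) - 32152*(-1/30664) = 2486/(4 + 16) + 4019/3833 = 2486/20 + 4019/3833 = 2486*(1/20) + 4019/3833 = 1243/10 + 4019/3833 = 4804609/38330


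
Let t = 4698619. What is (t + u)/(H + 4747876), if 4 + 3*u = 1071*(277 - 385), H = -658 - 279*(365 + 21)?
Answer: 13980185/13918572 ≈ 1.0044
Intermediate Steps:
H = -108352 (H = -658 - 279*386 = -658 - 107694 = -108352)
u = -115672/3 (u = -4/3 + (1071*(277 - 385))/3 = -4/3 + (1071*(-108))/3 = -4/3 + (⅓)*(-115668) = -4/3 - 38556 = -115672/3 ≈ -38557.)
(t + u)/(H + 4747876) = (4698619 - 115672/3)/(-108352 + 4747876) = (13980185/3)/4639524 = (13980185/3)*(1/4639524) = 13980185/13918572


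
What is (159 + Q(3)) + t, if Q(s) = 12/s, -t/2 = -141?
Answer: 445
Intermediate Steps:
t = 282 (t = -2*(-141) = 282)
(159 + Q(3)) + t = (159 + 12/3) + 282 = (159 + 12*(⅓)) + 282 = (159 + 4) + 282 = 163 + 282 = 445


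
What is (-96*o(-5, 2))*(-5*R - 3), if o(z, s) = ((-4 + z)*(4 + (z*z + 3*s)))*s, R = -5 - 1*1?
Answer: 1632960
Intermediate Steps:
R = -6 (R = -5 - 1 = -6)
o(z, s) = s*(-4 + z)*(4 + z² + 3*s) (o(z, s) = ((-4 + z)*(4 + (z² + 3*s)))*s = ((-4 + z)*(4 + z² + 3*s))*s = s*(-4 + z)*(4 + z² + 3*s))
(-96*o(-5, 2))*(-5*R - 3) = (-192*(-16 + (-5)³ - 12*2 - 4*(-5)² + 4*(-5) + 3*2*(-5)))*(-5*(-6) - 3) = (-192*(-16 - 125 - 24 - 4*25 - 20 - 30))*(30 - 3) = -192*(-16 - 125 - 24 - 100 - 20 - 30)*27 = -192*(-315)*27 = -96*(-630)*27 = 60480*27 = 1632960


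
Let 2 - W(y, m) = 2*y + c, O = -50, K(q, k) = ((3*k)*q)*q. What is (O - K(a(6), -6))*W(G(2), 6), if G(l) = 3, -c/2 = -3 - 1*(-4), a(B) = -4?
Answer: -476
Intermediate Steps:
c = -2 (c = -2*(-3 - 1*(-4)) = -2*(-3 + 4) = -2*1 = -2)
K(q, k) = 3*k*q² (K(q, k) = (3*k*q)*q = 3*k*q²)
W(y, m) = 4 - 2*y (W(y, m) = 2 - (2*y - 2) = 2 - (-2 + 2*y) = 2 + (2 - 2*y) = 4 - 2*y)
(O - K(a(6), -6))*W(G(2), 6) = (-50 - 3*(-6)*(-4)²)*(4 - 2*3) = (-50 - 3*(-6)*16)*(4 - 6) = (-50 - 1*(-288))*(-2) = (-50 + 288)*(-2) = 238*(-2) = -476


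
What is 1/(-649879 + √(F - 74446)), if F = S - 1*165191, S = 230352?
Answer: -649879/422342723926 - I*√9285/422342723926 ≈ -1.5387e-6 - 2.2815e-10*I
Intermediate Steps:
F = 65161 (F = 230352 - 1*165191 = 230352 - 165191 = 65161)
1/(-649879 + √(F - 74446)) = 1/(-649879 + √(65161 - 74446)) = 1/(-649879 + √(-9285)) = 1/(-649879 + I*√9285)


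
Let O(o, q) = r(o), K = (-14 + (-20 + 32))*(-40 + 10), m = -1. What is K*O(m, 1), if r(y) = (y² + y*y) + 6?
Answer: 480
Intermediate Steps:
K = 60 (K = (-14 + 12)*(-30) = -2*(-30) = 60)
r(y) = 6 + 2*y² (r(y) = (y² + y²) + 6 = 2*y² + 6 = 6 + 2*y²)
O(o, q) = 6 + 2*o²
K*O(m, 1) = 60*(6 + 2*(-1)²) = 60*(6 + 2*1) = 60*(6 + 2) = 60*8 = 480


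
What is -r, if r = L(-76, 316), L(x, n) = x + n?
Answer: -240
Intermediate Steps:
L(x, n) = n + x
r = 240 (r = 316 - 76 = 240)
-r = -1*240 = -240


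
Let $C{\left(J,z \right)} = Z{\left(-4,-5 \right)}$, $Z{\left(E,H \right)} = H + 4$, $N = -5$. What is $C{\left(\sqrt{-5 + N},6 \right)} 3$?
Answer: $-3$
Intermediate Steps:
$Z{\left(E,H \right)} = 4 + H$
$C{\left(J,z \right)} = -1$ ($C{\left(J,z \right)} = 4 - 5 = -1$)
$C{\left(\sqrt{-5 + N},6 \right)} 3 = \left(-1\right) 3 = -3$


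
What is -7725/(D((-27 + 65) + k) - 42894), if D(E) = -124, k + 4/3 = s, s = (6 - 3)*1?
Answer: 7725/43018 ≈ 0.17958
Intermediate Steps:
s = 3 (s = 3*1 = 3)
k = 5/3 (k = -4/3 + 3 = 5/3 ≈ 1.6667)
-7725/(D((-27 + 65) + k) - 42894) = -7725/(-124 - 42894) = -7725/(-43018) = -7725*(-1/43018) = 7725/43018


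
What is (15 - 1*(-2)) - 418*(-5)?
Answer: 2107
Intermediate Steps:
(15 - 1*(-2)) - 418*(-5) = (15 + 2) - 38*(-55) = 17 + 2090 = 2107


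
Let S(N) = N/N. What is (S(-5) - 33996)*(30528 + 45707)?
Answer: -2591608825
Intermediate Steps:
S(N) = 1
(S(-5) - 33996)*(30528 + 45707) = (1 - 33996)*(30528 + 45707) = -33995*76235 = -2591608825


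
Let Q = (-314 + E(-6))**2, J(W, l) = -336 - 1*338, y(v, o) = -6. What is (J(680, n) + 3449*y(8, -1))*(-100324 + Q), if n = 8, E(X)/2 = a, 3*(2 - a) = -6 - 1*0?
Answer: 142909184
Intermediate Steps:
a = 4 (a = 2 - (-6 - 1*0)/3 = 2 - (-6 + 0)/3 = 2 - 1/3*(-6) = 2 + 2 = 4)
E(X) = 8 (E(X) = 2*4 = 8)
J(W, l) = -674 (J(W, l) = -336 - 338 = -674)
Q = 93636 (Q = (-314 + 8)**2 = (-306)**2 = 93636)
(J(680, n) + 3449*y(8, -1))*(-100324 + Q) = (-674 + 3449*(-6))*(-100324 + 93636) = (-674 - 20694)*(-6688) = -21368*(-6688) = 142909184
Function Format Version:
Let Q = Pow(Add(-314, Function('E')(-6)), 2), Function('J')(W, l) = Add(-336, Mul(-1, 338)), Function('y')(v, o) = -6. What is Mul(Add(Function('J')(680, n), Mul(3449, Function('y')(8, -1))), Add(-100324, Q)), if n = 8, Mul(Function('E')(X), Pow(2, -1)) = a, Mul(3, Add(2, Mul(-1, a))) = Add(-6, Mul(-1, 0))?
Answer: 142909184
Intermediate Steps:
a = 4 (a = Add(2, Mul(Rational(-1, 3), Add(-6, Mul(-1, 0)))) = Add(2, Mul(Rational(-1, 3), Add(-6, 0))) = Add(2, Mul(Rational(-1, 3), -6)) = Add(2, 2) = 4)
Function('E')(X) = 8 (Function('E')(X) = Mul(2, 4) = 8)
Function('J')(W, l) = -674 (Function('J')(W, l) = Add(-336, -338) = -674)
Q = 93636 (Q = Pow(Add(-314, 8), 2) = Pow(-306, 2) = 93636)
Mul(Add(Function('J')(680, n), Mul(3449, Function('y')(8, -1))), Add(-100324, Q)) = Mul(Add(-674, Mul(3449, -6)), Add(-100324, 93636)) = Mul(Add(-674, -20694), -6688) = Mul(-21368, -6688) = 142909184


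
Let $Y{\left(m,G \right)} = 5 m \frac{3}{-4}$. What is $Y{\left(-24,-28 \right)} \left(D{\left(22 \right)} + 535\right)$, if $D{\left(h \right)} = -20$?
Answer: $46350$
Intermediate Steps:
$Y{\left(m,G \right)} = - \frac{15 m}{4}$ ($Y{\left(m,G \right)} = 5 m 3 \left(- \frac{1}{4}\right) = 5 m \left(- \frac{3}{4}\right) = - \frac{15 m}{4}$)
$Y{\left(-24,-28 \right)} \left(D{\left(22 \right)} + 535\right) = \left(- \frac{15}{4}\right) \left(-24\right) \left(-20 + 535\right) = 90 \cdot 515 = 46350$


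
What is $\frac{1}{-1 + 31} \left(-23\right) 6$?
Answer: $- \frac{23}{5} \approx -4.6$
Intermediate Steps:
$\frac{1}{-1 + 31} \left(-23\right) 6 = \frac{1}{30} \left(-23\right) 6 = \left(- \frac{23}{30}\right) 6 = - \frac{23}{5}$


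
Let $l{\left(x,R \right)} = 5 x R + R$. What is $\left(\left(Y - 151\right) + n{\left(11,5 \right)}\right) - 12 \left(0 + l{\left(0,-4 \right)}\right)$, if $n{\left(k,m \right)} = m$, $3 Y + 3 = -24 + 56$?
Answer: $- \frac{265}{3} \approx -88.333$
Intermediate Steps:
$Y = \frac{29}{3}$ ($Y = -1 + \frac{-24 + 56}{3} = -1 + \frac{1}{3} \cdot 32 = -1 + \frac{32}{3} = \frac{29}{3} \approx 9.6667$)
$l{\left(x,R \right)} = R + 5 R x$ ($l{\left(x,R \right)} = 5 R x + R = R + 5 R x$)
$\left(\left(Y - 151\right) + n{\left(11,5 \right)}\right) - 12 \left(0 + l{\left(0,-4 \right)}\right) = \left(\left(\frac{29}{3} - 151\right) + 5\right) - 12 \left(0 - 4 \left(1 + 5 \cdot 0\right)\right) = \left(- \frac{424}{3} + 5\right) - 12 \left(0 - 4 \left(1 + 0\right)\right) = - \frac{409}{3} - 12 \left(0 - 4\right) = - \frac{409}{3} - 12 \left(-4\right) = - \frac{409}{3} - -48 = - \frac{409}{3} + 48 = - \frac{265}{3}$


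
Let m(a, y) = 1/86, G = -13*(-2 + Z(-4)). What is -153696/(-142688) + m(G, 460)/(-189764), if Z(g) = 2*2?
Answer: 78383533853/72769560136 ≈ 1.0771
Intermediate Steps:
Z(g) = 4
G = -26 (G = -13*(-2 + 4) = -13*2 = -26)
m(a, y) = 1/86
-153696/(-142688) + m(G, 460)/(-189764) = -153696/(-142688) + (1/86)/(-189764) = -153696*(-1/142688) + (1/86)*(-1/189764) = 4803/4459 - 1/16319704 = 78383533853/72769560136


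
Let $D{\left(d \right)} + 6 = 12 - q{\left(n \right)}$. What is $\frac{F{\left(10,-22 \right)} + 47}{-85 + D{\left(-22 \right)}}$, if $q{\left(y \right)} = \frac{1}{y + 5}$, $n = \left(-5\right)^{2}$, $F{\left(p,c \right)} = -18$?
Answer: $- \frac{870}{2371} \approx -0.36693$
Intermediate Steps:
$n = 25$
$q{\left(y \right)} = \frac{1}{5 + y}$
$D{\left(d \right)} = \frac{179}{30}$ ($D{\left(d \right)} = -6 + \left(12 - \frac{1}{5 + 25}\right) = -6 + \left(12 - \frac{1}{30}\right) = -6 + \frac{359}{30} = \frac{179}{30}$)
$\frac{F{\left(10,-22 \right)} + 47}{-85 + D{\left(-22 \right)}} = \frac{-18 + 47}{-85 + \frac{179}{30}} = \frac{29}{- \frac{2371}{30}} = 29 \left(- \frac{30}{2371}\right) = - \frac{870}{2371}$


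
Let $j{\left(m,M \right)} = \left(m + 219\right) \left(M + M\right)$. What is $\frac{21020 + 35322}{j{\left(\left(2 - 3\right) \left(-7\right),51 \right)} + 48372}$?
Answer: $\frac{28171}{35712} \approx 0.78884$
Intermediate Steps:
$j{\left(m,M \right)} = 2 M \left(219 + m\right)$ ($j{\left(m,M \right)} = \left(219 + m\right) 2 M = 2 M \left(219 + m\right)$)
$\frac{21020 + 35322}{j{\left(\left(2 - 3\right) \left(-7\right),51 \right)} + 48372} = \frac{21020 + 35322}{2 \cdot 51 \left(219 + \left(2 - 3\right) \left(-7\right)\right) + 48372} = \frac{56342}{2 \cdot 51 \left(219 - -7\right) + 48372} = \frac{56342}{2 \cdot 51 \left(219 + 7\right) + 48372} = \frac{56342}{2 \cdot 51 \cdot 226 + 48372} = \frac{56342}{23052 + 48372} = \frac{56342}{71424} = 56342 \cdot \frac{1}{71424} = \frac{28171}{35712}$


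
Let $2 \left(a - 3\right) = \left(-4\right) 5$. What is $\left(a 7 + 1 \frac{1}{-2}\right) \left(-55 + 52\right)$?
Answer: $\frac{297}{2} \approx 148.5$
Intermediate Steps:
$a = -7$ ($a = 3 + \frac{\left(-4\right) 5}{2} = 3 + \frac{1}{2} \left(-20\right) = 3 - 10 = -7$)
$\left(a 7 + 1 \frac{1}{-2}\right) \left(-55 + 52\right) = \left(\left(-7\right) 7 + 1 \frac{1}{-2}\right) \left(-55 + 52\right) = \left(-49 + 1 \left(- \frac{1}{2}\right)\right) \left(-3\right) = \left(-49 - \frac{1}{2}\right) \left(-3\right) = \left(- \frac{99}{2}\right) \left(-3\right) = \frac{297}{2}$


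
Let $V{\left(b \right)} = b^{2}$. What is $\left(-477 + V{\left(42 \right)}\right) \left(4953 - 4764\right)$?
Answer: $243243$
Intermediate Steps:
$\left(-477 + V{\left(42 \right)}\right) \left(4953 - 4764\right) = \left(-477 + 42^{2}\right) \left(4953 - 4764\right) = \left(-477 + 1764\right) 189 = 1287 \cdot 189 = 243243$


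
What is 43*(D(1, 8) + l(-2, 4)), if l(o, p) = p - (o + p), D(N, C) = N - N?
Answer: 86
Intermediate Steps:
D(N, C) = 0
l(o, p) = -o (l(o, p) = p + (-o - p) = -o)
43*(D(1, 8) + l(-2, 4)) = 43*(0 - 1*(-2)) = 43*(0 + 2) = 43*2 = 86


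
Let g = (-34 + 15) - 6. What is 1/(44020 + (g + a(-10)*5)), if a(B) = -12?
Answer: 1/43935 ≈ 2.2761e-5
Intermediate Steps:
g = -25 (g = -19 - 6 = -25)
1/(44020 + (g + a(-10)*5)) = 1/(44020 + (-25 - 12*5)) = 1/(44020 + (-25 - 60)) = 1/(44020 - 85) = 1/43935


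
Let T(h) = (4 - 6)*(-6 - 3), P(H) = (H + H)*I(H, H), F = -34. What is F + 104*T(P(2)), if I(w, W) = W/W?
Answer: 1838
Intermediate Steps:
I(w, W) = 1
P(H) = 2*H (P(H) = (H + H)*1 = (2*H)*1 = 2*H)
T(h) = 18 (T(h) = -2*(-9) = 18)
F + 104*T(P(2)) = -34 + 104*18 = -34 + 1872 = 1838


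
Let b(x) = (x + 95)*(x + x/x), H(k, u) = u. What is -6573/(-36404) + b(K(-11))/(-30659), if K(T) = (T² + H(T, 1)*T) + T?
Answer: -504715993/1116110236 ≈ -0.45221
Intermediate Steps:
K(T) = T² + 2*T (K(T) = (T² + 1*T) + T = (T² + T) + T = (T + T²) + T = T² + 2*T)
b(x) = (1 + x)*(95 + x) (b(x) = (95 + x)*(x + 1) = (95 + x)*(1 + x) = (1 + x)*(95 + x))
-6573/(-36404) + b(K(-11))/(-30659) = -6573/(-36404) + (95 + (-11*(2 - 11))² + 96*(-11*(2 - 11)))/(-30659) = -6573*(-1/36404) + (95 + (-11*(-9))² + 96*(-11*(-9)))*(-1/30659) = 6573/36404 + (95 + 99² + 96*99)*(-1/30659) = 6573/36404 + (95 + 9801 + 9504)*(-1/30659) = 6573/36404 + 19400*(-1/30659) = 6573/36404 - 19400/30659 = -504715993/1116110236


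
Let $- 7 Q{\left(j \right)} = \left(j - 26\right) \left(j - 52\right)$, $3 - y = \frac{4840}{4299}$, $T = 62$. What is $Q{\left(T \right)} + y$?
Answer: $- \frac{1491241}{30093} \approx -49.554$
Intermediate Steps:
$y = \frac{8057}{4299}$ ($y = 3 - \frac{4840}{4299} = \frac{8057}{4299} \approx 1.8742$)
$Q{\left(j \right)} = - \frac{\left(-52 + j\right) \left(-26 + j\right)}{7}$ ($Q{\left(j \right)} = - \frac{\left(j - 26\right) \left(j - 52\right)}{7} = - \frac{\left(-26 + j\right) \left(-52 + j\right)}{7} = - \frac{\left(-52 + j\right) \left(-26 + j\right)}{7}$)
$Q{\left(T \right)} + y = \left(- \frac{1352}{7} - \frac{62^{2}}{7} + \frac{78}{7} \cdot 62\right) + \frac{8057}{4299} = \left(- \frac{1352}{7} - \frac{3844}{7} + \frac{4836}{7}\right) + \frac{8057}{4299} = - \frac{360}{7} + \frac{8057}{4299} = - \frac{1491241}{30093}$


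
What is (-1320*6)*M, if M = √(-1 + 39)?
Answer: -7920*√38 ≈ -48822.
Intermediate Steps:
M = √38 ≈ 6.1644
(-1320*6)*M = (-1320*6)*√38 = (-88*90)*√38 = -7920*√38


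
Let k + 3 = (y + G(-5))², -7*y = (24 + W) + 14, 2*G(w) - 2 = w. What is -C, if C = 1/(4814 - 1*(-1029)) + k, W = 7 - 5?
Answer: -56168955/1145228 ≈ -49.046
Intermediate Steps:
G(w) = 1 + w/2
W = 2
y = -40/7 (y = -((24 + 2) + 14)/7 = -(26 + 14)/7 = -⅐*40 = -40/7 ≈ -5.7143)
k = 9613/196 (k = -3 + (-40/7 + (1 + (½)*(-5)))² = -3 + (-40/7 + (1 - 5/2))² = -3 + (-40/7 - 3/2)² = -3 + (-101/14)² = -3 + 10201/196 = 9613/196 ≈ 49.046)
C = 56168955/1145228 (C = 1/(4814 - 1*(-1029)) + 9613/196 = 1/(4814 + 1029) + 9613/196 = 1/5843 + 9613/196 = 56168955/1145228 ≈ 49.046)
-C = -1*56168955/1145228 = -56168955/1145228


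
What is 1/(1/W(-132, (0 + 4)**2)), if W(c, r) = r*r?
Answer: 256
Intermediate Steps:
W(c, r) = r**2
1/(1/W(-132, (0 + 4)**2)) = 1/(1/(((0 + 4)**2)**2)) = 1/(1/((4**2)**2)) = 1/(1/(16**2)) = 1/(1/256) = 256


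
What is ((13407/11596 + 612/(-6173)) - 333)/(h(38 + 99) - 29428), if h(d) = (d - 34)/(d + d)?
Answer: 1085093763595/96196439030042 ≈ 0.011280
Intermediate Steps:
h(d) = (-34 + d)/(2*d) (h(d) = (-34 + d)/((2*d)) = (-34 + d)*(1/(2*d)) = (-34 + d)/(2*d))
((13407/11596 + 612/(-6173)) - 333)/(h(38 + 99) - 29428) = ((13407/11596 + 612/(-6173)) - 333)/((-34 + (38 + 99))/(2*(38 + 99)) - 29428) = ((13407*(1/11596) + 612*(-1/6173)) - 333)/((½)*(-34 + 137)/137 - 29428) = ((13407/11596 - 612/6173) - 333)/((½)*(1/137)*103 - 29428) = (75664659/71582108 - 333)/(103/274 - 29428) = -23761177305/(71582108*(-8063169/274)) = -23761177305/71582108*(-274/8063169) = 1085093763595/96196439030042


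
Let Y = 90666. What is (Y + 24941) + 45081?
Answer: 160688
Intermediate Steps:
(Y + 24941) + 45081 = (90666 + 24941) + 45081 = 115607 + 45081 = 160688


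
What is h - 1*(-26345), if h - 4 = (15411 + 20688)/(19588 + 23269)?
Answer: 1129275192/42857 ≈ 26350.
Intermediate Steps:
h = 207527/42857 (h = 4 + (15411 + 20688)/(19588 + 23269) = 4 + 36099/42857 = 207527/42857 ≈ 4.8423)
h - 1*(-26345) = 207527/42857 - 1*(-26345) = 207527/42857 + 26345 = 1129275192/42857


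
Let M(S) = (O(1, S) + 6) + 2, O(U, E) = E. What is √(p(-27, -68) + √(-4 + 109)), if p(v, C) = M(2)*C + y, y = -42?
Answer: √(-722 + √105) ≈ 26.679*I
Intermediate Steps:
M(S) = 8 + S (M(S) = (S + 6) + 2 = (6 + S) + 2 = 8 + S)
p(v, C) = -42 + 10*C (p(v, C) = (8 + 2)*C - 42 = 10*C - 42 = -42 + 10*C)
√(p(-27, -68) + √(-4 + 109)) = √((-42 + 10*(-68)) + √(-4 + 109)) = √((-42 - 680) + √105) = √(-722 + √105)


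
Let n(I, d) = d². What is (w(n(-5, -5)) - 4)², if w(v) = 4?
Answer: 0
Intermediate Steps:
(w(n(-5, -5)) - 4)² = (4 - 4)² = 0² = 0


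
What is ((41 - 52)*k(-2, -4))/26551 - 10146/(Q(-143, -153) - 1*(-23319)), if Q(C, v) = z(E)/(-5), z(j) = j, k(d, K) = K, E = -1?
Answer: -670901003/1547870198 ≈ -0.43343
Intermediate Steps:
Q(C, v) = ⅕ (Q(C, v) = -1/(-5) = -1*(-⅕) = ⅕)
((41 - 52)*k(-2, -4))/26551 - 10146/(Q(-143, -153) - 1*(-23319)) = ((41 - 52)*(-4))/26551 - 10146/(⅕ - 1*(-23319)) = -11*(-4)*(1/26551) - 10146/(⅕ + 23319) = 44*(1/26551) - 10146/116596/5 = 44/26551 - 10146*5/116596 = 44/26551 - 25365/58298 = -670901003/1547870198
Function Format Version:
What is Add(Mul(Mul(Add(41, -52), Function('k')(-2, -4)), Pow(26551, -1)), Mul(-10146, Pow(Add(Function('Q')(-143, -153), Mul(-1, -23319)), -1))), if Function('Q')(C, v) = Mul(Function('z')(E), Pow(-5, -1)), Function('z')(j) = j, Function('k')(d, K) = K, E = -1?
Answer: Rational(-670901003, 1547870198) ≈ -0.43343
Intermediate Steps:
Function('Q')(C, v) = Rational(1, 5) (Function('Q')(C, v) = Mul(-1, Pow(-5, -1)) = Mul(-1, Rational(-1, 5)) = Rational(1, 5))
Add(Mul(Mul(Add(41, -52), Function('k')(-2, -4)), Pow(26551, -1)), Mul(-10146, Pow(Add(Function('Q')(-143, -153), Mul(-1, -23319)), -1))) = Add(Mul(Mul(Add(41, -52), -4), Pow(26551, -1)), Mul(-10146, Pow(Add(Rational(1, 5), Mul(-1, -23319)), -1))) = Add(Mul(Mul(-11, -4), Rational(1, 26551)), Mul(-10146, Pow(Add(Rational(1, 5), 23319), -1))) = Add(Mul(44, Rational(1, 26551)), Mul(-10146, Pow(Rational(116596, 5), -1))) = Add(Rational(44, 26551), Mul(-10146, Rational(5, 116596))) = Add(Rational(44, 26551), Rational(-25365, 58298)) = Rational(-670901003, 1547870198)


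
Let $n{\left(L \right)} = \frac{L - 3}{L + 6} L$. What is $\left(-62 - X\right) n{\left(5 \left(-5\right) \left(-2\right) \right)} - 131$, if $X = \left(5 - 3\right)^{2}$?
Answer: $- \frac{40609}{14} \approx -2900.6$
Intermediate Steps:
$X = 4$ ($X = 2^{2} = 4$)
$n{\left(L \right)} = \frac{L \left(-3 + L\right)}{6 + L}$ ($n{\left(L \right)} = \frac{-3 + L}{6 + L} L = \frac{L \left(-3 + L\right)}{6 + L}$)
$\left(-62 - X\right) n{\left(5 \left(-5\right) \left(-2\right) \right)} - 131 = \left(-62 - 4\right) \frac{5 \left(-5\right) \left(-2\right) \left(-3 + 5 \left(-5\right) \left(-2\right)\right)}{6 + 5 \left(-5\right) \left(-2\right)} - 131 = \left(-62 - 4\right) \frac{\left(-25\right) \left(-2\right) \left(-3 - -50\right)}{6 - -50} - 131 = - 66 \frac{50 \left(-3 + 50\right)}{6 + 50} - 131 = - 66 \cdot 50 \cdot \frac{1}{56} \cdot 47 - 131 = \left(-66\right) \frac{1175}{28} - 131 = - \frac{38775}{14} - 131 = - \frac{40609}{14}$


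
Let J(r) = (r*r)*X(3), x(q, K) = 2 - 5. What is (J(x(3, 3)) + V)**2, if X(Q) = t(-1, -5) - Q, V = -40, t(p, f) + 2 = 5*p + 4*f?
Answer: 96100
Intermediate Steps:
t(p, f) = -2 + 4*f + 5*p (t(p, f) = -2 + (5*p + 4*f) = -2 + (4*f + 5*p) = -2 + 4*f + 5*p)
X(Q) = -27 - Q (X(Q) = (-2 + 4*(-5) + 5*(-1)) - Q = (-2 - 20 - 5) - Q = -27 - Q)
x(q, K) = -3
J(r) = -30*r**2 (J(r) = (r*r)*(-27 - 1*3) = r**2*(-27 - 3) = r**2*(-30) = -30*r**2)
(J(x(3, 3)) + V)**2 = (-30*(-3)**2 - 40)**2 = (-30*9 - 40)**2 = (-270 - 40)**2 = (-310)**2 = 96100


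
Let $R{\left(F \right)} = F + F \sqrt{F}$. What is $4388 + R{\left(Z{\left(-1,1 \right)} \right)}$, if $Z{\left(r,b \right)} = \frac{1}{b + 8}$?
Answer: $\frac{118480}{27} \approx 4388.1$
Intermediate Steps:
$Z{\left(r,b \right)} = \frac{1}{8 + b}$
$R{\left(F \right)} = F + F^{\frac{3}{2}}$
$4388 + R{\left(Z{\left(-1,1 \right)} \right)} = 4388 + \left(\frac{1}{8 + 1} + \left(\frac{1}{8 + 1}\right)^{\frac{3}{2}}\right) = 4388 + \left(\frac{1}{9} + \left(\frac{1}{9}\right)^{\frac{3}{2}}\right) = 4388 + \left(\frac{1}{9} + \frac{1}{27}\right) = 4388 + \frac{4}{27} = \frac{118480}{27}$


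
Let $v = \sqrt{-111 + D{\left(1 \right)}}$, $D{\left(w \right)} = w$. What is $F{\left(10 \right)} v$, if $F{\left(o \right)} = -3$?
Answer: $- 3 i \sqrt{110} \approx - 31.464 i$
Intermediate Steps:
$v = i \sqrt{110}$ ($v = \sqrt{-111 + 1} = \sqrt{-110} = i \sqrt{110} \approx 10.488 i$)
$F{\left(10 \right)} v = - 3 i \sqrt{110}$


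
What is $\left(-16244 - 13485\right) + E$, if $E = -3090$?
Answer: $-32819$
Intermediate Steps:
$\left(-16244 - 13485\right) + E = \left(-16244 - 13485\right) - 3090 = -29729 - 3090 = -32819$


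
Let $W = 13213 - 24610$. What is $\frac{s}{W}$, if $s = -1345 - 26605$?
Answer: $\frac{27950}{11397} \approx 2.4524$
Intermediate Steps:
$s = -27950$
$W = -11397$
$\frac{s}{W} = - \frac{27950}{-11397} = \left(-27950\right) \left(- \frac{1}{11397}\right) = \frac{27950}{11397}$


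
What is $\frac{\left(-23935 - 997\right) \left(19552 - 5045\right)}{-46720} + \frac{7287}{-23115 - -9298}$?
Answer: $\frac{1249277471867}{161382560} \approx 7741.1$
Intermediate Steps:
$\frac{\left(-23935 - 997\right) \left(19552 - 5045\right)}{-46720} + \frac{7287}{-23115 - -9298} = \left(-24932\right) 14507 \left(- \frac{1}{46720}\right) + \frac{7287}{-23115 + 9298} = \left(-361688524\right) \left(- \frac{1}{46720}\right) + \frac{7287}{-13817} = \frac{90422131}{11680} + 7287 \left(- \frac{1}{13817}\right) = \frac{90422131}{11680} - \frac{7287}{13817} = \frac{1249277471867}{161382560}$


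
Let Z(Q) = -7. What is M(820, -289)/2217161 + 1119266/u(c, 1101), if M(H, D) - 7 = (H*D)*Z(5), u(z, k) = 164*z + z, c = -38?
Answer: -1235595913868/6950799735 ≈ -177.76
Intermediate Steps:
u(z, k) = 165*z
M(H, D) = 7 - 7*D*H (M(H, D) = 7 + (H*D)*(-7) = 7 + (D*H)*(-7) = 7 - 7*D*H)
M(820, -289)/2217161 + 1119266/u(c, 1101) = (7 - 7*(-289)*820)/2217161 + 1119266/((165*(-38))) = (7 + 1658860)*(1/2217161) + 1119266/(-6270) = 1658867*(1/2217161) + 1119266*(-1/6270) = 1658867/2217161 - 559633/3135 = -1235595913868/6950799735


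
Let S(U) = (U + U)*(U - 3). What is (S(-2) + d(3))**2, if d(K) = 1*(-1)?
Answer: 361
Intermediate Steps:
S(U) = 2*U*(-3 + U) (S(U) = (2*U)*(-3 + U) = 2*U*(-3 + U))
d(K) = -1
(S(-2) + d(3))**2 = (2*(-2)*(-3 - 2) - 1)**2 = (2*(-2)*(-5) - 1)**2 = (20 - 1)**2 = 19**2 = 361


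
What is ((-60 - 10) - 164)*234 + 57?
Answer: -54699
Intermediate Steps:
((-60 - 10) - 164)*234 + 57 = (-70 - 164)*234 + 57 = -234*234 + 57 = -54756 + 57 = -54699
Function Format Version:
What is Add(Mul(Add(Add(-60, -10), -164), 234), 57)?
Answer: -54699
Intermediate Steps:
Add(Mul(Add(Add(-60, -10), -164), 234), 57) = Add(Mul(Add(-70, -164), 234), 57) = Add(Mul(-234, 234), 57) = Add(-54756, 57) = -54699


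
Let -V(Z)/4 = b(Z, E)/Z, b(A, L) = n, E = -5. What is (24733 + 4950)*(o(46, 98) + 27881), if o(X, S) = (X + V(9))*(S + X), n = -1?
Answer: 1026111627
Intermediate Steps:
b(A, L) = -1
V(Z) = 4/Z (V(Z) = -(-4)/Z = 4/Z)
o(X, S) = (4/9 + X)*(S + X) (o(X, S) = (X + 4/9)*(S + X) = (4/9 + X)*(S + X))
(24733 + 4950)*(o(46, 98) + 27881) = (24733 + 4950)*((46² + (4/9)*98 + (4/9)*46 + 98*46) + 27881) = 29683*((2116 + 392/9 + 184/9 + 4508) + 27881) = 29683*(6688 + 27881) = 29683*34569 = 1026111627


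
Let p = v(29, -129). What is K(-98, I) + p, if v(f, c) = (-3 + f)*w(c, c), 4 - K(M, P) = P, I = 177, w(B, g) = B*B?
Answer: 432493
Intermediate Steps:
w(B, g) = B²
K(M, P) = 4 - P
v(f, c) = c²*(-3 + f) (v(f, c) = (-3 + f)*c² = c²*(-3 + f))
p = 432666 (p = (-129)²*(-3 + 29) = 16641*26 = 432666)
K(-98, I) + p = (4 - 1*177) + 432666 = (4 - 177) + 432666 = -173 + 432666 = 432493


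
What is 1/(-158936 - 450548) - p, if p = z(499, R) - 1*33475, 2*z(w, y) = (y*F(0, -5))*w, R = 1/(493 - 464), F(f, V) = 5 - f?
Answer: 590911498781/17675036 ≈ 33432.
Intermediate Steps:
R = 1/29 ≈ 0.034483
z(w, y) = 5*w*y/2 (z(w, y) = ((y*(5 - 1*0))*w)/2 = ((y*(5 + 0))*w)/2 = ((y*5)*w)/2 = ((5*y)*w)/2 = (5*w*y)/2 = 5*w*y/2)
p = -1939055/58 (p = (5/2)*499*(1/29) - 1*33475 = 2495/58 - 33475 = -1939055/58 ≈ -33432.)
1/(-158936 - 450548) - p = 1/(-158936 - 450548) - 1*(-1939055/58) = 1/(-609484) + 1939055/58 = -1/609484 + 1939055/58 = 590911498781/17675036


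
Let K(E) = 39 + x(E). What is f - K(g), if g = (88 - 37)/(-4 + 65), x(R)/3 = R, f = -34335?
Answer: -2096967/61 ≈ -34377.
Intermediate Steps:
x(R) = 3*R
g = 51/61 ≈ 0.83607
K(E) = 39 + 3*E
f - K(g) = -34335 - (39 + 3*(51/61)) = -34335 - (39 + 153/61) = -34335 - 1*2532/61 = -34335 - 2532/61 = -2096967/61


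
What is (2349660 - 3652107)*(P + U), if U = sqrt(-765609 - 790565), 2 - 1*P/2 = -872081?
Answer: -2271683774202 - 1302447*I*sqrt(1556174) ≈ -2.2717e+12 - 1.6248e+9*I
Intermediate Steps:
P = 1744166 (P = 4 - 2*(-872081) = 4 + 1744162 = 1744166)
U = I*sqrt(1556174) (U = sqrt(-1556174) = I*sqrt(1556174) ≈ 1247.5*I)
(2349660 - 3652107)*(P + U) = (2349660 - 3652107)*(1744166 + I*sqrt(1556174)) = -1302447*(1744166 + I*sqrt(1556174)) = -2271683774202 - 1302447*I*sqrt(1556174)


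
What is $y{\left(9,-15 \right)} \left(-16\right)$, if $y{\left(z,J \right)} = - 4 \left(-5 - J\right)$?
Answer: $640$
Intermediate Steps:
$y{\left(z,J \right)} = 20 + 4 J$
$y{\left(9,-15 \right)} \left(-16\right) = \left(20 + 4 \left(-15\right)\right) \left(-16\right) = \left(20 - 60\right) \left(-16\right) = \left(-40\right) \left(-16\right) = 640$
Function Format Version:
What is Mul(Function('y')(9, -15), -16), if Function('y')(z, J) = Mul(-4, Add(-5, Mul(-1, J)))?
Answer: 640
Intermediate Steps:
Function('y')(z, J) = Add(20, Mul(4, J))
Mul(Function('y')(9, -15), -16) = Mul(Add(20, Mul(4, -15)), -16) = Mul(Add(20, -60), -16) = Mul(-40, -16) = 640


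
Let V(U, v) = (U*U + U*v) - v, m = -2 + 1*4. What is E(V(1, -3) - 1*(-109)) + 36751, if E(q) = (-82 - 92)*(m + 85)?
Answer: 21613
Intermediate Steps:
m = 2 (m = -2 + 4 = 2)
V(U, v) = U**2 - v + U*v (V(U, v) = (U**2 + U*v) - v = U**2 - v + U*v)
E(q) = -15138 (E(q) = (-82 - 92)*(2 + 85) = -174*87 = -15138)
E(V(1, -3) - 1*(-109)) + 36751 = -15138 + 36751 = 21613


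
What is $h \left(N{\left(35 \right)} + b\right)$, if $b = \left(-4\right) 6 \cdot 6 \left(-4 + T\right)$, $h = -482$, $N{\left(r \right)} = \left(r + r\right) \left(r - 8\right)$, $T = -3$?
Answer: $-1396836$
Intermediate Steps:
$N{\left(r \right)} = 2 r \left(-8 + r\right)$
$b = 1008$ ($b = \left(-4\right) 6 \cdot 6 \left(-4 - 3\right) = - 24 \cdot 6 \left(-7\right) = \left(-24\right) \left(-42\right) = 1008$)
$h \left(N{\left(35 \right)} + b\right) = - 482 \left(2 \cdot 35 \left(-8 + 35\right) + 1008\right) = - 482 \left(2 \cdot 35 \cdot 27 + 1008\right) = - 482 \left(1890 + 1008\right) = \left(-482\right) 2898 = -1396836$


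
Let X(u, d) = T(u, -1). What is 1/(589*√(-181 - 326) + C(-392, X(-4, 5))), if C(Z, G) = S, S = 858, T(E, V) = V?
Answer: 22/4528849 - 589*I*√3/13586547 ≈ 4.8577e-6 - 7.5087e-5*I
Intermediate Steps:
X(u, d) = -1
C(Z, G) = 858
1/(589*√(-181 - 326) + C(-392, X(-4, 5))) = 1/(589*√(-181 - 326) + 858) = 1/(589*√(-507) + 858) = 1/(589*(13*I*√3) + 858) = 1/(7657*I*√3 + 858) = 1/(858 + 7657*I*√3)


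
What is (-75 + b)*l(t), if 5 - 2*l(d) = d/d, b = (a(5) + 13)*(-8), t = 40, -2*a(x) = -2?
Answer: -374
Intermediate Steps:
a(x) = 1 (a(x) = -½*(-2) = 1)
b = -112 (b = (1 + 13)*(-8) = 14*(-8) = -112)
l(d) = 2 (l(d) = 5/2 - d/(2*d) = 5/2 - ½*1 = 5/2 - ½ = 2)
(-75 + b)*l(t) = (-75 - 112)*2 = -187*2 = -374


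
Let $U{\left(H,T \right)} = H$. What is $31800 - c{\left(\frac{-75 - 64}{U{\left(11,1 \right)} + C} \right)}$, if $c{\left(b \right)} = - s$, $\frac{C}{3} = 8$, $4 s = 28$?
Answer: $31807$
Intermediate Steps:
$s = 7$ ($s = \frac{1}{4} \cdot 28 = 7$)
$C = 24$ ($C = 3 \cdot 8 = 24$)
$c{\left(b \right)} = -7$ ($c{\left(b \right)} = \left(-1\right) 7 = -7$)
$31800 - c{\left(\frac{-75 - 64}{U{\left(11,1 \right)} + C} \right)} = 31800 - -7 = 31800 + 7 = 31807$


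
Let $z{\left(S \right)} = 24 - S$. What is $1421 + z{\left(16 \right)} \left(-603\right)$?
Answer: $-3403$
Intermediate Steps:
$1421 + z{\left(16 \right)} \left(-603\right) = 1421 + \left(24 - 16\right) \left(-603\right) = 1421 + 8 \left(-603\right) = 1421 - 4824 = -3403$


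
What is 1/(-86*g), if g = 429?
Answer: -1/36894 ≈ -2.7105e-5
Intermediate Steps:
1/(-86*g) = 1/(-86*429) = 1/(-36894) = -1/36894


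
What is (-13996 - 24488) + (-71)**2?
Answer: -33443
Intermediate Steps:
(-13996 - 24488) + (-71)**2 = -38484 + 5041 = -33443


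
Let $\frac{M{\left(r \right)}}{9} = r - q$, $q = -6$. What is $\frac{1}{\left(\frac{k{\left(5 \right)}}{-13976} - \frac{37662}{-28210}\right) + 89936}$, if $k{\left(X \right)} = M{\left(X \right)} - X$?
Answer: $\frac{98565740}{8864739320733} \approx 1.1119 \cdot 10^{-5}$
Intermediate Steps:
$M{\left(r \right)} = 54 + 9 r$ ($M{\left(r \right)} = 9 \left(r - -6\right) = 9 \left(r + 6\right) = 9 \left(6 + r\right) = 54 + 9 r$)
$k{\left(X \right)} = 54 + 8 X$ ($k{\left(X \right)} = \left(54 + 9 X\right) - X = 54 + 8 X$)
$\frac{1}{\left(\frac{k{\left(5 \right)}}{-13976} - \frac{37662}{-28210}\right) + 89936} = \frac{1}{\left(\frac{54 + 8 \cdot 5}{-13976} - \frac{37662}{-28210}\right) + 89936} = \frac{1}{\left(\left(54 + 40\right) \left(- \frac{1}{13976}\right) - - \frac{18831}{14105}\right) + 89936} = \frac{1}{\left(94 \left(- \frac{1}{13976}\right) + \frac{18831}{14105}\right) + 89936} = \frac{1}{\left(- \frac{47}{6988} + \frac{18831}{14105}\right) + 89936} = \frac{1}{\frac{130928093}{98565740} + 89936} = \frac{1}{\frac{8864739320733}{98565740}} = \frac{98565740}{8864739320733}$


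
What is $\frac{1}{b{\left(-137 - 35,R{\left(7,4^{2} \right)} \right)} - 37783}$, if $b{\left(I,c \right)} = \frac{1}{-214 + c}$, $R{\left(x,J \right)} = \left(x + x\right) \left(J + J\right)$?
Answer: $- \frac{234}{8841221} \approx -2.6467 \cdot 10^{-5}$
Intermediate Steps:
$R{\left(x,J \right)} = 4 J x$ ($R{\left(x,J \right)} = 2 x 2 J = 4 J x$)
$\frac{1}{b{\left(-137 - 35,R{\left(7,4^{2} \right)} \right)} - 37783} = \frac{1}{\frac{1}{-214 + 4 \cdot 4^{2} \cdot 7} - 37783} = \frac{1}{\frac{1}{-214 + 4 \cdot 16 \cdot 7} - 37783} = \frac{1}{\frac{1}{-214 + 448} - 37783} = \frac{1}{\frac{1}{234} - 37783} = \frac{1}{- \frac{8841221}{234}} = - \frac{234}{8841221}$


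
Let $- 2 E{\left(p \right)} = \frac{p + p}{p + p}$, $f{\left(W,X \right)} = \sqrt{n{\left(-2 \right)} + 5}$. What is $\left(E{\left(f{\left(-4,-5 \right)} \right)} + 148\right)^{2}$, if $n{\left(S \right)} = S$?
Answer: $\frac{87025}{4} \approx 21756.0$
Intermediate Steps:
$f{\left(W,X \right)} = \sqrt{3}$ ($f{\left(W,X \right)} = \sqrt{-2 + 5} = \sqrt{3}$)
$E{\left(p \right)} = - \frac{1}{2}$ ($E{\left(p \right)} = - \frac{\left(p + p\right) \frac{1}{p + p}}{2} = - \frac{2 p \frac{1}{2 p}}{2} = \left(- \frac{1}{2}\right) 1 = - \frac{1}{2}$)
$\left(E{\left(f{\left(-4,-5 \right)} \right)} + 148\right)^{2} = \left(- \frac{1}{2} + 148\right)^{2} = \left(\frac{295}{2}\right)^{2} = \frac{87025}{4}$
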